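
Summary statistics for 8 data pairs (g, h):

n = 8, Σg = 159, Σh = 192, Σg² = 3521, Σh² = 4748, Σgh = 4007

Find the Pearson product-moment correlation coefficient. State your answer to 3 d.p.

0.850

r = (nΣgh − ΣgΣh) / √[(nΣg² − (Σg)²)(nΣh² − (Σh)²)]
Numerator: 8×4007 − 159×192 = 1528
Denominator: √[(28168 − 25281)(37984 − 36864)] = √[2887 × 1120] = 1798.1769
r = 1528 / 1798.1769 ≈ 0.850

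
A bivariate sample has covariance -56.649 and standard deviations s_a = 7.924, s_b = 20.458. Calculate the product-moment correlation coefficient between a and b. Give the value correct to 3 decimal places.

r = Cov(a,b) / (s_a · s_b) = -56.649 / (7.924 × 20.458)
  = -56.649 / 162.1092 ≈ -0.349

-0.349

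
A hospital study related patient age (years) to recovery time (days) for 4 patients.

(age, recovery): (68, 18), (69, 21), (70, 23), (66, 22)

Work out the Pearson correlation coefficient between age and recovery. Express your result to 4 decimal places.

0.1807

n = 4, Σx = 273, Σy = 84, Σx² = 18641, Σy² = 1778, Σxy = 5735
nΣxy − ΣxΣy = 22940 − 22932 = 8
nΣx² − (Σx)² = 74564 − 74529 = 35; nΣy² − (Σy)² = 7112 − 7056 = 56
r = 8 / √(35 × 56) = 8 / 44.2719 ≈ 0.1807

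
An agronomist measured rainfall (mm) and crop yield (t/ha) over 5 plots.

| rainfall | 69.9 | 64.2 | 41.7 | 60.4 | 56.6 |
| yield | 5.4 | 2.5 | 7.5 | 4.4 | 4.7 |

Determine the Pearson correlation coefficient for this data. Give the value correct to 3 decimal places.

n = 5, Σx = 292.8, Σy = 24.5, Σx² = 17598.26, Σy² = 133.11, Σxy = 1382.49
nΣxy − ΣxΣy = 6912.45 − 7173.6 = -261.15
nΣx² − (Σx)² = 87991.3 − 85731.84 = 2259.46; nΣy² − (Σy)² = 665.55 − 600.25 = 65.3
r = -261.15 / √(2259.46 × 65.3) = -261.15 / 384.1129 ≈ -0.680

-0.680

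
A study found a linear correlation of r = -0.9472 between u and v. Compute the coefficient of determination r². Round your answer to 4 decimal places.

r² = (-0.9472)² = 0.8972

0.8972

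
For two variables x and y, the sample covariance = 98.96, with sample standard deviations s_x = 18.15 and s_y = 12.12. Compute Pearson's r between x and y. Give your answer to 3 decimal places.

r = Cov(x,y) / (s_x · s_y) = 98.96 / (18.15 × 12.12)
  = 98.96 / 219.9780 ≈ 0.450

0.450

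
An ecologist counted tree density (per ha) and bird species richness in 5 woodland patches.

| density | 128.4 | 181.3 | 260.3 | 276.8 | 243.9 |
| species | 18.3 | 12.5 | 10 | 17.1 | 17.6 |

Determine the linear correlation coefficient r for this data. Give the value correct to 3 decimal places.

n = 5, Σx = 1090.7, Σy = 75.5, Σx² = 253217.79, Σy² = 1193.31, Σxy = 16244.89
nΣxy − ΣxΣy = 81224.45 − 82347.85 = -1123.4
nΣx² − (Σx)² = 1266088.95 − 1189626.49 = 76462.46; nΣy² − (Σy)² = 5966.55 − 5700.25 = 266.3
r = -1123.4 / √(76462.46 × 266.3) = -1123.4 / 4512.4221 ≈ -0.249

-0.249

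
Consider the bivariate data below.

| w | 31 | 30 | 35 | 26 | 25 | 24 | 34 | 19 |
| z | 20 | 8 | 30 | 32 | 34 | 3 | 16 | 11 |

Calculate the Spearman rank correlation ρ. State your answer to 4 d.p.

Rank w: 6, 5, 8, 4, 3, 2, 7, 1
Rank z: 5, 2, 6, 7, 8, 1, 4, 3
d = rank(w) − rank(z): 1, 3, 2, -3, -5, 1, 3, -2; Σd² = 62
ρ = 1 − 6Σd² / [n(n²−1)] = 1 − 6×62 / (8×63) = 1 − 372/504 ≈ 0.2619

0.2619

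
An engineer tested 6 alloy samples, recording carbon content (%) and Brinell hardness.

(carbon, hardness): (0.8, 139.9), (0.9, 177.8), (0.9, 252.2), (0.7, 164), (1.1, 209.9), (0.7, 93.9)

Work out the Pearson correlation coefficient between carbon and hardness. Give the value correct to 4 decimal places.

0.6792

n = 6, Σx = 5.1, Σy = 1037.7, Σx² = 4.45, Σy² = 194560.91, Σxy = 910.34
nΣxy − ΣxΣy = 5462.04 − 5292.27 = 169.77
nΣx² − (Σx)² = 26.7 − 26.01 = 0.69; nΣy² − (Σy)² = 1167365.46 − 1076821.29 = 90544.17
r = 169.77 / √(0.69 × 90544.17) = 169.77 / 249.9509 ≈ 0.6792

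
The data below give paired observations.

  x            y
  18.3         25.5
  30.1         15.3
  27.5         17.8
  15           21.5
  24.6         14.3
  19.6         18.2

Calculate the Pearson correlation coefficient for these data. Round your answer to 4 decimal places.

-0.7263

n = 6, Σx = 135.1, Σy = 112.6, Σx² = 3211.47, Σy² = 2199.16, Σxy = 2447.68
nΣxy − ΣxΣy = 14686.08 − 15212.26 = -526.18
nΣx² − (Σx)² = 19268.82 − 18252.01 = 1016.81; nΣy² − (Σy)² = 13194.96 − 12678.76 = 516.2
r = -526.18 / √(1016.81 × 516.2) = -526.18 / 724.4842 ≈ -0.7263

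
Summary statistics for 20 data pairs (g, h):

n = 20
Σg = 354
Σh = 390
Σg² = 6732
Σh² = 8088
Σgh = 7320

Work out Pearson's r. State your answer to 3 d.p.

r = (nΣgh − ΣgΣh) / √[(nΣg² − (Σg)²)(nΣh² − (Σh)²)]
Numerator: 20×7320 − 354×390 = 8340
Denominator: √[(134640 − 125316)(161760 − 152100)] = √[9324 × 9660] = 9490.5132
r = 8340 / 9490.5132 ≈ 0.879

0.879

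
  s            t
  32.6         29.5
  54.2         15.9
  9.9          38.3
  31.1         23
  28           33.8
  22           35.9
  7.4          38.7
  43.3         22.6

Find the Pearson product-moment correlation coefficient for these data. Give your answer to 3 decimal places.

n = 8, Σs = 228.5, Σt = 237.7, Σs² = 8263.27, Σt² = 7558.65, Σst = 5919.11
nΣst − ΣsΣt = 47352.88 − 54314.45 = -6961.57
nΣs² − (Σs)² = 66106.16 − 52212.25 = 13893.91; nΣt² − (Σt)² = 60469.2 − 56501.29 = 3967.91
r = -6961.57 / √(13893.91 × 3967.91) = -6961.57 / 7424.9434 ≈ -0.938

-0.938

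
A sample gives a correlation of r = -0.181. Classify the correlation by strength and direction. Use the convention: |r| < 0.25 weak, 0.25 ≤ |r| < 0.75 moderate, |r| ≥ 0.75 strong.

r = -0.181 < 0 so the relationship is negative.
|r| = 0.181, which falls in the weak range.

weak negative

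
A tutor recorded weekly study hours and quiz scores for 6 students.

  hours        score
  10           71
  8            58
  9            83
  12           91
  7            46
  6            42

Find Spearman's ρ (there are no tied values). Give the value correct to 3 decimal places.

0.943

Rank hours: 5, 3, 4, 6, 2, 1
Rank score: 4, 3, 5, 6, 2, 1
d = rank(hours) − rank(score): 1, 0, -1, 0, 0, 0; Σd² = 2
ρ = 1 − 6Σd² / [n(n²−1)] = 1 − 6×2 / (6×35) = 1 − 12/210 ≈ 0.943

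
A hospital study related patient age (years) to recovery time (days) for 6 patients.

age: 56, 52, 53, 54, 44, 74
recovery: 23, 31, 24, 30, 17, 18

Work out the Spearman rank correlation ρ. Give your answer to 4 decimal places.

Rank age: 5, 2, 3, 4, 1, 6
Rank recovery: 3, 6, 4, 5, 1, 2
d = rank(age) − rank(recovery): 2, -4, -1, -1, 0, 4; Σd² = 38
ρ = 1 − 6Σd² / [n(n²−1)] = 1 − 6×38 / (6×35) = 1 − 228/210 ≈ -0.0857

-0.0857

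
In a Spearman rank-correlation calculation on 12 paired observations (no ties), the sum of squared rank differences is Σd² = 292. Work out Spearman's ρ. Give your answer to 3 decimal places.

ρ = 1 − 6Σd² / [n(n²−1)] = 1 − 6×292 / (12×143)
  = 1 − 1752/1716 = 1 − 1.0210 ≈ -0.021

-0.021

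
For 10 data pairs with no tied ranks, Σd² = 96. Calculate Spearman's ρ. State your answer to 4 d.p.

0.4182

ρ = 1 − 6Σd² / [n(n²−1)] = 1 − 6×96 / (10×99)
  = 1 − 576/990 = 1 − 0.58182 ≈ 0.4182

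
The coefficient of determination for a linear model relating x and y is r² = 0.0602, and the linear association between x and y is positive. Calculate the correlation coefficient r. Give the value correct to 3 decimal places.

0.245

|r| = √0.0602 = 0.245
The association is positive, so r = 0.245.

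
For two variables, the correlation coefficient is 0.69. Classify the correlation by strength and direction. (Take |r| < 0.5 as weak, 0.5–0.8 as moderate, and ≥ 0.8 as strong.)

moderate positive

r = 0.69 > 0 so the relationship is positive.
|r| = 0.69, which falls in the moderate range.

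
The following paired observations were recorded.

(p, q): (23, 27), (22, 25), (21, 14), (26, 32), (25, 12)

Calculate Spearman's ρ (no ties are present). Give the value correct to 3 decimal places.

0.400

Rank p: 3, 2, 1, 5, 4
Rank q: 4, 3, 2, 5, 1
d = rank(p) − rank(q): -1, -1, -1, 0, 3; Σd² = 12
ρ = 1 − 6Σd² / [n(n²−1)] = 1 − 6×12 / (5×24) = 1 − 72/120 ≈ 0.400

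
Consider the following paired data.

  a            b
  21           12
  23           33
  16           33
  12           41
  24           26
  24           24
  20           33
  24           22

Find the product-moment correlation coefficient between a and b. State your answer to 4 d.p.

-0.6291

n = 8, Σa = 164, Σb = 224, Σa² = 3498, Σb² = 6828, Σab = 4419
nΣab − ΣaΣb = 35352 − 36736 = -1384
nΣa² − (Σa)² = 27984 − 26896 = 1088; nΣb² − (Σb)² = 54624 − 50176 = 4448
r = -1384 / √(1088 × 4448) = -1384 / 2199.8691 ≈ -0.6291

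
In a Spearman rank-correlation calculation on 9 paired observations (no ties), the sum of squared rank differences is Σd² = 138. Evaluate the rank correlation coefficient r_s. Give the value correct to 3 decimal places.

-0.150

ρ = 1 − 6Σd² / [n(n²−1)] = 1 − 6×138 / (9×80)
  = 1 − 828/720 = 1 − 1.1500 ≈ -0.150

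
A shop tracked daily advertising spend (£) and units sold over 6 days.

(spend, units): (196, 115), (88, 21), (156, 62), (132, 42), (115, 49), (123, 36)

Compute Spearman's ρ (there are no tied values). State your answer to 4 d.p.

Rank spend: 6, 1, 5, 4, 2, 3
Rank units: 6, 1, 5, 3, 4, 2
d = rank(spend) − rank(units): 0, 0, 0, 1, -2, 1; Σd² = 6
ρ = 1 − 6Σd² / [n(n²−1)] = 1 − 6×6 / (6×35) = 1 − 36/210 ≈ 0.8286

0.8286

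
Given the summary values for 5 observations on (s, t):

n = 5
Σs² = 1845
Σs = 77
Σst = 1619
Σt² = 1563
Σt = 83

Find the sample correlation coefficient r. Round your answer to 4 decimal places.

r = (nΣst − ΣsΣt) / √[(nΣs² − (Σs)²)(nΣt² − (Σt)²)]
Numerator: 5×1619 − 77×83 = 1704
Denominator: √[(9225 − 5929)(7815 − 6889)] = √[3296 × 926] = 1747.0249
r = 1704 / 1747.0249 ≈ 0.9754

0.9754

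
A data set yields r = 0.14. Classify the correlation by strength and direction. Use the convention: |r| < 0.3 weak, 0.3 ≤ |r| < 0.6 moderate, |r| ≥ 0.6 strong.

r = 0.14 > 0 so the relationship is positive.
|r| = 0.14, which falls in the weak range.

weak positive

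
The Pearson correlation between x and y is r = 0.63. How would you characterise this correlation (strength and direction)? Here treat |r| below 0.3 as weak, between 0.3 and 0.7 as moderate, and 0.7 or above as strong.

moderate positive

r = 0.63 > 0 so the relationship is positive.
|r| = 0.63, which falls in the moderate range.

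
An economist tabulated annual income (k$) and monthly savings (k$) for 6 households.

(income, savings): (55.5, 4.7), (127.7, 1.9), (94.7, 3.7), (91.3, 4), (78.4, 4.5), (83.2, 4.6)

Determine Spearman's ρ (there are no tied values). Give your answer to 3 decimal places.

-0.943

Rank income: 1, 6, 5, 4, 2, 3
Rank savings: 6, 1, 2, 3, 4, 5
d = rank(income) − rank(savings): -5, 5, 3, 1, -2, -2; Σd² = 68
ρ = 1 − 6Σd² / [n(n²−1)] = 1 − 6×68 / (6×35) = 1 − 408/210 ≈ -0.943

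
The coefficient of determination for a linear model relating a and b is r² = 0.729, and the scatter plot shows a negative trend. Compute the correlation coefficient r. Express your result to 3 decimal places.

-0.854

|r| = √0.729 = 0.854
The association is negative, so r = −0.854.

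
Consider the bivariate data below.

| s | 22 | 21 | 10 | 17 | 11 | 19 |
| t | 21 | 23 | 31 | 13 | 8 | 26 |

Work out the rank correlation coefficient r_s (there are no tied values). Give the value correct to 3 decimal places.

-0.086

Rank s: 6, 5, 1, 3, 2, 4
Rank t: 3, 4, 6, 2, 1, 5
d = rank(s) − rank(t): 3, 1, -5, 1, 1, -1; Σd² = 38
ρ = 1 − 6Σd² / [n(n²−1)] = 1 − 6×38 / (6×35) = 1 − 228/210 ≈ -0.086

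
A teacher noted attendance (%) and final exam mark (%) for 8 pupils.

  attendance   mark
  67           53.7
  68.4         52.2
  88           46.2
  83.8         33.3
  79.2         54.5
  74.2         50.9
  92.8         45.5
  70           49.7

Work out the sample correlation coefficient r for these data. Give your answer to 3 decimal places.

n = 8, Σx = 623.4, Σy = 386, Σx² = 49224.12, Σy² = 18953.26, Σxy = 29819.1
nΣxy − ΣxΣy = 238552.8 − 240632.4 = -2079.6
nΣx² − (Σx)² = 393792.96 − 388627.56 = 5165.4; nΣy² − (Σy)² = 151626.08 − 148996 = 2630.08
r = -2079.6 / √(5165.4 × 2630.08) = -2079.6 / 3685.8398 ≈ -0.564

-0.564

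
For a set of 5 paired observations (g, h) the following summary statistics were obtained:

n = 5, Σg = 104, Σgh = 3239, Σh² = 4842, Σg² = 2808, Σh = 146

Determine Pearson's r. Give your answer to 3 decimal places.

0.331

r = (nΣgh − ΣgΣh) / √[(nΣg² − (Σg)²)(nΣh² − (Σh)²)]
Numerator: 5×3239 − 104×146 = 1011
Denominator: √[(14040 − 10816)(24210 − 21316)] = √[3224 × 2894] = 3054.5468
r = 1011 / 3054.5468 ≈ 0.331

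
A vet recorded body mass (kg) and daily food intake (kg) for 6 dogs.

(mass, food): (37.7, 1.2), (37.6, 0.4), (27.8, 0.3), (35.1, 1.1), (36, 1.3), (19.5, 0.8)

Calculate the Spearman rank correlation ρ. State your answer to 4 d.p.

0.4286

Rank mass: 6, 5, 2, 3, 4, 1
Rank food: 5, 2, 1, 4, 6, 3
d = rank(mass) − rank(food): 1, 3, 1, -1, -2, -2; Σd² = 20
ρ = 1 − 6Σd² / [n(n²−1)] = 1 − 6×20 / (6×35) = 1 − 120/210 ≈ 0.4286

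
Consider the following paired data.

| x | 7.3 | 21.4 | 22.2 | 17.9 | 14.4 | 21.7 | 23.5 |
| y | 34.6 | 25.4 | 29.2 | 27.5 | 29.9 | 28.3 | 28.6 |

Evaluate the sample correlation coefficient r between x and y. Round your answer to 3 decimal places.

n = 7, Σx = 128.4, Σy = 203.5, Σx² = 2555, Σy² = 5964.07, Σxy = 3653.4
nΣxy − ΣxΣy = 25573.8 − 26129.4 = -555.6
nΣx² − (Σx)² = 17885 − 16486.56 = 1398.44; nΣy² − (Σy)² = 41748.49 − 41412.25 = 336.24
r = -555.6 / √(1398.44 × 336.24) = -555.6 / 685.7197 ≈ -0.810

-0.810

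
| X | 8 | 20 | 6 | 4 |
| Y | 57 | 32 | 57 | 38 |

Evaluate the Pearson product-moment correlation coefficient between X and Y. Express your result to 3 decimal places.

-0.566

n = 4, ΣX = 38, ΣY = 184, ΣX² = 516, ΣY² = 8966, ΣXY = 1590
nΣXY − ΣXΣY = 6360 − 6992 = -632
nΣX² − (ΣX)² = 2064 − 1444 = 620; nΣY² − (ΣY)² = 35864 − 33856 = 2008
r = -632 / √(620 × 2008) = -632 / 1115.7778 ≈ -0.566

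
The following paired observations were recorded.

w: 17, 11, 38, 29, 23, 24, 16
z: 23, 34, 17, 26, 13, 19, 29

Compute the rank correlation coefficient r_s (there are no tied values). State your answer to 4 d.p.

Rank w: 3, 1, 7, 6, 4, 5, 2
Rank z: 4, 7, 2, 5, 1, 3, 6
d = rank(w) − rank(z): -1, -6, 5, 1, 3, 2, -4; Σd² = 92
ρ = 1 − 6Σd² / [n(n²−1)] = 1 − 6×92 / (7×48) = 1 − 552/336 ≈ -0.6429

-0.6429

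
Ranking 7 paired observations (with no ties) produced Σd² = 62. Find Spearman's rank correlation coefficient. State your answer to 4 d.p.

-0.1071

ρ = 1 − 6Σd² / [n(n²−1)] = 1 − 6×62 / (7×48)
  = 1 − 372/336 = 1 − 1.10714 ≈ -0.1071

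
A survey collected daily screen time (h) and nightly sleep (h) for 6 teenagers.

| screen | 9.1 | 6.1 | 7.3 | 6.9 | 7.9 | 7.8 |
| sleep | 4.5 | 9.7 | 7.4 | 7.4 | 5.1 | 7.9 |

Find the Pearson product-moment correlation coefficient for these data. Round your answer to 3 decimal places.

n = 6, Σx = 45.1, Σy = 42, Σx² = 344.17, Σy² = 312.28, Σxy = 307.11
nΣxy − ΣxΣy = 1842.66 − 1894.2 = -51.54
nΣx² − (Σx)² = 2065.02 − 2034.01 = 31.01; nΣy² − (Σy)² = 1873.68 − 1764 = 109.68
r = -51.54 / √(31.01 × 109.68) = -51.54 / 58.3196 ≈ -0.884

-0.884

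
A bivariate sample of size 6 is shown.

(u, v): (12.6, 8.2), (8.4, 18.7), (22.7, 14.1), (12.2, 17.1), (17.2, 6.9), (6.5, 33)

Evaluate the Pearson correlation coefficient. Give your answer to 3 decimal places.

n = 6, Σu = 79.6, Σv = 98, Σu² = 1231.54, Σv² = 2044.76, Σuv = 1122.27
nΣuv − ΣuΣv = 6733.62 − 7800.8 = -1067.18
nΣu² − (Σu)² = 7389.24 − 6336.16 = 1053.08; nΣv² − (Σv)² = 12268.56 − 9604 = 2664.56
r = -1067.18 / √(1053.08 × 2664.56) = -1067.18 / 1675.1104 ≈ -0.637

-0.637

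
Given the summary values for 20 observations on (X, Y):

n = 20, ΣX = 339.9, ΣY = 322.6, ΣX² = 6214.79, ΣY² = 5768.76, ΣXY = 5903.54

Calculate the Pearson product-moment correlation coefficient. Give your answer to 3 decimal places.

r = (nΣXY − ΣXΣY) / √[(nΣX² − (ΣX)²)(nΣY² − (ΣY)²)]
Numerator: 20×5903.54 − 339.9×322.6 = 8419.06
Denominator: √[(124295.8 − 115532.01)(115375.2 − 104070.76)] = √[8763.79 × 11304.44] = 9953.3782
r = 8419.06 / 9953.3782 ≈ 0.846

0.846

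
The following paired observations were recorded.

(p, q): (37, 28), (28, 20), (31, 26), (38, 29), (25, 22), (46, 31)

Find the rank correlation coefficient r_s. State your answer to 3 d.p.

0.943

Rank p: 4, 2, 3, 5, 1, 6
Rank q: 4, 1, 3, 5, 2, 6
d = rank(p) − rank(q): 0, 1, 0, 0, -1, 0; Σd² = 2
ρ = 1 − 6Σd² / [n(n²−1)] = 1 − 6×2 / (6×35) = 1 − 12/210 ≈ 0.943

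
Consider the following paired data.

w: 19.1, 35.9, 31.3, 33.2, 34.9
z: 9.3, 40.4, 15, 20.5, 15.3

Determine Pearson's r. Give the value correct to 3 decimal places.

n = 5, Σw = 154.4, Σz = 100.5, Σw² = 4953.56, Σz² = 2597.99, Σwz = 3312.06
nΣwz − ΣwΣz = 16560.3 − 15517.2 = 1043.1
nΣw² − (Σw)² = 24767.8 − 23839.36 = 928.44; nΣz² − (Σz)² = 12989.95 − 10100.25 = 2889.7
r = 1043.1 / √(928.44 × 2889.7) = 1043.1 / 1637.9600 ≈ 0.637

0.637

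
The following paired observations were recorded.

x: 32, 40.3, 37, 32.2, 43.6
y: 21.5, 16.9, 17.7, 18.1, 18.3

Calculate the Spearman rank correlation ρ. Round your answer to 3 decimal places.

Rank x: 1, 4, 3, 2, 5
Rank y: 5, 1, 2, 3, 4
d = rank(x) − rank(y): -4, 3, 1, -1, 1; Σd² = 28
ρ = 1 − 6Σd² / [n(n²−1)] = 1 − 6×28 / (5×24) = 1 − 168/120 ≈ -0.400

-0.400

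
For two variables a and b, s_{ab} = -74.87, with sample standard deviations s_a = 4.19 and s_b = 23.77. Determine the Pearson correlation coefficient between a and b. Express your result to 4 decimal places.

r = Cov(a,b) / (s_a · s_b) = -74.87 / (4.19 × 23.77)
  = -74.87 / 99.5963 ≈ -0.7517

-0.7517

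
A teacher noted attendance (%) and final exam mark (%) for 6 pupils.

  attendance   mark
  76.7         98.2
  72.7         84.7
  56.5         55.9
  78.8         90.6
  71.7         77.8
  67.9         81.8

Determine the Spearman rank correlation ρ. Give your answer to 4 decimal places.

0.8857

Rank attendance: 5, 4, 1, 6, 3, 2
Rank mark: 6, 4, 1, 5, 2, 3
d = rank(attendance) − rank(mark): -1, 0, 0, 1, 1, -1; Σd² = 4
ρ = 1 − 6Σd² / [n(n²−1)] = 1 − 6×4 / (6×35) = 1 − 24/210 ≈ 0.8857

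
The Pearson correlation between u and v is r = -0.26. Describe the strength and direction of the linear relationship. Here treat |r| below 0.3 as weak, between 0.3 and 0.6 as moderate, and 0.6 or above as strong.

weak negative

r = -0.26 < 0 so the relationship is negative.
|r| = 0.26, which falls in the weak range.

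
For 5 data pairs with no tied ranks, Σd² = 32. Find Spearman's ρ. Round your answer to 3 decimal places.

-0.600

ρ = 1 − 6Σd² / [n(n²−1)] = 1 − 6×32 / (5×24)
  = 1 − 192/120 = 1 − 1.6000 ≈ -0.600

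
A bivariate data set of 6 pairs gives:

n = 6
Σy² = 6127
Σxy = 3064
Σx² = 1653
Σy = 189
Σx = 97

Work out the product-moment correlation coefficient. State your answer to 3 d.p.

r = (nΣxy − ΣxΣy) / √[(nΣx² − (Σx)²)(nΣy² − (Σy)²)]
Numerator: 6×3064 − 97×189 = 51
Denominator: √[(9918 − 9409)(36762 − 35721)] = √[509 × 1041] = 727.9210
r = 51 / 727.9210 ≈ 0.070

0.070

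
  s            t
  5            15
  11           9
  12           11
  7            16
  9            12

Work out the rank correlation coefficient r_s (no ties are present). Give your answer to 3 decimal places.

Rank s: 1, 4, 5, 2, 3
Rank t: 4, 1, 2, 5, 3
d = rank(s) − rank(t): -3, 3, 3, -3, 0; Σd² = 36
ρ = 1 − 6Σd² / [n(n²−1)] = 1 − 6×36 / (5×24) = 1 − 216/120 ≈ -0.800

-0.800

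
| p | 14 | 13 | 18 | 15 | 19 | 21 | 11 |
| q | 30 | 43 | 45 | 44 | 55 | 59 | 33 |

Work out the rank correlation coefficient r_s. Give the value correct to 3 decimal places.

0.893

Rank p: 3, 2, 5, 4, 6, 7, 1
Rank q: 1, 3, 5, 4, 6, 7, 2
d = rank(p) − rank(q): 2, -1, 0, 0, 0, 0, -1; Σd² = 6
ρ = 1 − 6Σd² / [n(n²−1)] = 1 − 6×6 / (7×48) = 1 − 36/336 ≈ 0.893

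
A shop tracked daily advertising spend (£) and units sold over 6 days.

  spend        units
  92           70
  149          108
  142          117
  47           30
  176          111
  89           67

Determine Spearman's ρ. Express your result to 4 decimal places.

Rank spend: 3, 5, 4, 1, 6, 2
Rank units: 3, 4, 6, 1, 5, 2
d = rank(spend) − rank(units): 0, 1, -2, 0, 1, 0; Σd² = 6
ρ = 1 − 6Σd² / [n(n²−1)] = 1 − 6×6 / (6×35) = 1 − 36/210 ≈ 0.8286

0.8286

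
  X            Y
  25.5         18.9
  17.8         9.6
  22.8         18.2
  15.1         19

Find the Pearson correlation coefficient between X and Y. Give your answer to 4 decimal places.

0.3253

n = 4, ΣX = 81.2, ΣY = 65.7, ΣX² = 1714.94, ΣY² = 1141.61, ΣXY = 1354.69
nΣXY − ΣXΣY = 5418.76 − 5334.84 = 83.92
nΣX² − (ΣX)² = 6859.76 − 6593.44 = 266.32; nΣY² − (ΣY)² = 4566.44 − 4316.49 = 249.95
r = 83.92 / √(266.32 × 249.95) = 83.92 / 258.0052 ≈ 0.3253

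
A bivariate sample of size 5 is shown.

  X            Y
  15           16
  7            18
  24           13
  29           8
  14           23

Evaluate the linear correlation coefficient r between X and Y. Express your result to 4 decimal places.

-0.8033

n = 5, ΣX = 89, ΣY = 78, ΣX² = 1887, ΣY² = 1342, ΣXY = 1232
nΣXY − ΣXΣY = 6160 − 6942 = -782
nΣX² − (ΣX)² = 9435 − 7921 = 1514; nΣY² − (ΣY)² = 6710 − 6084 = 626
r = -782 / √(1514 × 626) = -782 / 973.5317 ≈ -0.8033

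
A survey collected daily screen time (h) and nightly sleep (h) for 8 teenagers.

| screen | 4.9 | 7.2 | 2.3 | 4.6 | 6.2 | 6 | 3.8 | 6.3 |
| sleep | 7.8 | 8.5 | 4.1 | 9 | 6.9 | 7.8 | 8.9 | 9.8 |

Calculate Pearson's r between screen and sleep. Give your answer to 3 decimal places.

0.572

n = 8, Σx = 41.3, Σy = 62.8, Σx² = 230.87, Σy² = 514.6, Σxy = 335.39
nΣxy − ΣxΣy = 2683.12 − 2593.64 = 89.48
nΣx² − (Σx)² = 1846.96 − 1705.69 = 141.27; nΣy² − (Σy)² = 4116.8 − 3943.84 = 172.96
r = 89.48 / √(141.27 × 172.96) = 89.48 / 156.3140 ≈ 0.572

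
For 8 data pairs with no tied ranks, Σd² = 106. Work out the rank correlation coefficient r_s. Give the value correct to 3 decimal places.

ρ = 1 − 6Σd² / [n(n²−1)] = 1 − 6×106 / (8×63)
  = 1 − 636/504 = 1 − 1.2619 ≈ -0.262

-0.262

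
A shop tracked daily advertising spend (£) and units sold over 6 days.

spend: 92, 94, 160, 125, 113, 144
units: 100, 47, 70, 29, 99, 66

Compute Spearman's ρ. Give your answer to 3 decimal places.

-0.314

Rank spend: 1, 2, 6, 4, 3, 5
Rank units: 6, 2, 4, 1, 5, 3
d = rank(spend) − rank(units): -5, 0, 2, 3, -2, 2; Σd² = 46
ρ = 1 − 6Σd² / [n(n²−1)] = 1 − 6×46 / (6×35) = 1 − 276/210 ≈ -0.314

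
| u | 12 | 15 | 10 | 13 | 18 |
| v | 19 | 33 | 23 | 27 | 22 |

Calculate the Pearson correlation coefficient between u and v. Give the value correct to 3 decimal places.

n = 5, Σu = 68, Σv = 124, Σu² = 962, Σv² = 3192, Σuv = 1700
nΣuv − ΣuΣv = 8500 − 8432 = 68
nΣu² − (Σu)² = 4810 − 4624 = 186; nΣv² − (Σv)² = 15960 − 15376 = 584
r = 68 / √(186 × 584) = 68 / 329.5816 ≈ 0.206

0.206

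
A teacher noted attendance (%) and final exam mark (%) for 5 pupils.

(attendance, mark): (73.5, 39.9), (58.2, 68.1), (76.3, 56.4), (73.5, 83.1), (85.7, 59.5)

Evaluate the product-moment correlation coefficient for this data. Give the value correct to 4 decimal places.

n = 5, Σx = 367.2, Σy = 307, Σx² = 27357.92, Σy² = 19856.44, Σxy = 22406.39
nΣxy − ΣxΣy = 112031.95 − 112730.4 = -698.45
nΣx² − (Σx)² = 136789.6 − 134835.84 = 1953.76; nΣy² − (Σy)² = 99282.2 − 94249 = 5033.2
r = -698.45 / √(1953.76 × 5033.2) = -698.45 / 3135.8675 ≈ -0.2227

-0.2227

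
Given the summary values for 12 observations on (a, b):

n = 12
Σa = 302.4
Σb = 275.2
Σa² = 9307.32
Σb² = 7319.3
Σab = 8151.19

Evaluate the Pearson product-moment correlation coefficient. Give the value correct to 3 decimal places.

0.933

r = (nΣab − ΣaΣb) / √[(nΣa² − (Σa)²)(nΣb² − (Σb)²)]
Numerator: 12×8151.19 − 302.4×275.2 = 14593.8
Denominator: √[(111687.84 − 91445.76)(87831.6 − 75735.04)] = √[20242.08 × 12096.56] = 15647.9882
r = 14593.8 / 15647.9882 ≈ 0.933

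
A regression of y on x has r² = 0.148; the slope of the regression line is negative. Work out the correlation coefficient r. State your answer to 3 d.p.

|r| = √0.148 = 0.385
The association is negative, so r = −0.385.

-0.385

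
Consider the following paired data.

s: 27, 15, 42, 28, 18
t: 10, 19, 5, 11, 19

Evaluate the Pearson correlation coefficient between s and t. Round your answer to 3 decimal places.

n = 5, Σs = 130, Σt = 64, Σs² = 3826, Σt² = 968, Σst = 1415
nΣst − ΣsΣt = 7075 − 8320 = -1245
nΣs² − (Σs)² = 19130 − 16900 = 2230; nΣt² − (Σt)² = 4840 − 4096 = 744
r = -1245 / √(2230 × 744) = -1245 / 1288.0683 ≈ -0.967

-0.967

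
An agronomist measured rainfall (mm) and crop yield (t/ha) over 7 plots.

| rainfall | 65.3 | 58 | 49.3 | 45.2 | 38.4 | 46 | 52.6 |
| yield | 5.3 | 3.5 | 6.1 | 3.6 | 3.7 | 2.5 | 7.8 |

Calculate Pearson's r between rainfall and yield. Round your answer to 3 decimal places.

n = 7, Σx = 354.8, Σy = 32.5, Σx² = 18458.94, Σy² = 171.29, Σxy = 1679.9
nΣxy − ΣxΣy = 11759.3 − 11531 = 228.3
nΣx² − (Σx)² = 129212.58 − 125883.04 = 3329.54; nΣy² − (Σy)² = 1199.03 − 1056.25 = 142.78
r = 228.3 / √(3329.54 × 142.78) = 228.3 / 689.4866 ≈ 0.331

0.331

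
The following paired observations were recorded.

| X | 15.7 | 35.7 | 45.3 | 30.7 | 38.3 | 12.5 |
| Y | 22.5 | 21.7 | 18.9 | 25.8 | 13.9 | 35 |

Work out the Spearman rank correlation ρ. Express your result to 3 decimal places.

-0.886

Rank X: 2, 4, 6, 3, 5, 1
Rank Y: 4, 3, 2, 5, 1, 6
d = rank(X) − rank(Y): -2, 1, 4, -2, 4, -5; Σd² = 66
ρ = 1 − 6Σd² / [n(n²−1)] = 1 − 6×66 / (6×35) = 1 − 396/210 ≈ -0.886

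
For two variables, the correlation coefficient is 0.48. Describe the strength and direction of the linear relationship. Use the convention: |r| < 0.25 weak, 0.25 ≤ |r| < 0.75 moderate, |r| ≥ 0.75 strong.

r = 0.48 > 0 so the relationship is positive.
|r| = 0.48, which falls in the moderate range.

moderate positive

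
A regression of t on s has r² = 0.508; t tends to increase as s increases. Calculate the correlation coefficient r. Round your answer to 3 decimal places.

|r| = √0.508 = 0.713
The association is positive, so r = 0.713.

0.713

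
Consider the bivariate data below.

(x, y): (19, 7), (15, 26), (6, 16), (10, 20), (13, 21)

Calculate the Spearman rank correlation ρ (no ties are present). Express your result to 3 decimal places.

Rank x: 5, 4, 1, 2, 3
Rank y: 1, 5, 2, 3, 4
d = rank(x) − rank(y): 4, -1, -1, -1, -1; Σd² = 20
ρ = 1 − 6Σd² / [n(n²−1)] = 1 − 6×20 / (5×24) = 1 − 120/120 ≈ 0.000

0.000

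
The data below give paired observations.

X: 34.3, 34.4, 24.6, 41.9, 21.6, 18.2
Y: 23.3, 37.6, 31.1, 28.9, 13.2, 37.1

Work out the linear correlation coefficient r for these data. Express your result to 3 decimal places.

n = 6, ΣX = 175, ΣY = 171.2, ΣX² = 5518.42, ΣY² = 5309.72, ΣXY = 5028.94
nΣXY − ΣXΣY = 30173.64 − 29960 = 213.64
nΣX² − (ΣX)² = 33110.52 − 30625 = 2485.52; nΣY² − (ΣY)² = 31858.32 − 29309.44 = 2548.88
r = 213.64 / √(2485.52 × 2548.88) = 213.64 / 2517.0006 ≈ 0.085

0.085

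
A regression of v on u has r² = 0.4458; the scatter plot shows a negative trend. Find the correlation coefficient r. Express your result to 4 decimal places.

-0.6677

|r| = √0.4458 = 0.6677
The association is negative, so r = −0.6677.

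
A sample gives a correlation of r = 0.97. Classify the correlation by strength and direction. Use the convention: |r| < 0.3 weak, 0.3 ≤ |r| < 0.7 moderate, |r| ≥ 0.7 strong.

strong positive

r = 0.97 > 0 so the relationship is positive.
|r| = 0.97, which falls in the strong range.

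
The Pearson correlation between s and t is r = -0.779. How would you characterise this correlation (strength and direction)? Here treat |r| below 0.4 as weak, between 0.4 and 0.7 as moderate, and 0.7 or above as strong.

r = -0.779 < 0 so the relationship is negative.
|r| = 0.779, which falls in the strong range.

strong negative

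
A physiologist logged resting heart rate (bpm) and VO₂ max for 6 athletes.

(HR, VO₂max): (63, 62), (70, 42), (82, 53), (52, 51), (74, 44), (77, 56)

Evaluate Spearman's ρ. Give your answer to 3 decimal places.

Rank HR: 2, 3, 6, 1, 4, 5
Rank VO₂max: 6, 1, 4, 3, 2, 5
d = rank(HR) − rank(VO₂max): -4, 2, 2, -2, 2, 0; Σd² = 32
ρ = 1 − 6Σd² / [n(n²−1)] = 1 − 6×32 / (6×35) = 1 − 192/210 ≈ 0.086

0.086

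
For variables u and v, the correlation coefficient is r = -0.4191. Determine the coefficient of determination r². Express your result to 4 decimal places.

0.1756

r² = (-0.4191)² = 0.1756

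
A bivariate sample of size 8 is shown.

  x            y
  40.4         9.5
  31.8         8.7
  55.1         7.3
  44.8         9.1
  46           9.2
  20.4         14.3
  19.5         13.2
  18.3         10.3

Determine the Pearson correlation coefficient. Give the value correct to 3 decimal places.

n = 8, Σx = 276.3, Σy = 81.6, Σx² = 10933.75, Σy² = 871.5, Σxy = 2631.18
nΣxy − ΣxΣy = 21049.44 − 22546.08 = -1496.64
nΣx² − (Σx)² = 87470 − 76341.69 = 11128.31; nΣy² − (Σy)² = 6972 − 6658.56 = 313.44
r = -1496.64 / √(11128.31 × 313.44) = -1496.64 / 1867.6342 ≈ -0.801

-0.801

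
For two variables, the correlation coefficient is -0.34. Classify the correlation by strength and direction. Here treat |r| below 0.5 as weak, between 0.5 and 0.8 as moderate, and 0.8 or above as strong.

r = -0.34 < 0 so the relationship is negative.
|r| = 0.34, which falls in the weak range.

weak negative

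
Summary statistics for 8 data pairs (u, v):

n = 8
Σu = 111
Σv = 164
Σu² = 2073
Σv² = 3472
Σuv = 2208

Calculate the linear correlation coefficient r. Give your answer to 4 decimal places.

-0.2788

r = (nΣuv − ΣuΣv) / √[(nΣu² − (Σu)²)(nΣv² − (Σv)²)]
Numerator: 8×2208 − 111×164 = -540
Denominator: √[(16584 − 12321)(27776 − 26896)] = √[4263 × 880] = 1936.8634
r = -540 / 1936.8634 ≈ -0.2788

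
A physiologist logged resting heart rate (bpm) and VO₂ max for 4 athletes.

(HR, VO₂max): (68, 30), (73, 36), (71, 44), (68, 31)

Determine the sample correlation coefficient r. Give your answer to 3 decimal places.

0.638

n = 4, Σx = 280, Σy = 141, Σx² = 19618, Σy² = 5093, Σxy = 9900
nΣxy − ΣxΣy = 39600 − 39480 = 120
nΣx² − (Σx)² = 78472 − 78400 = 72; nΣy² − (Σy)² = 20372 − 19881 = 491
r = 120 / √(72 × 491) = 120 / 188.0213 ≈ 0.638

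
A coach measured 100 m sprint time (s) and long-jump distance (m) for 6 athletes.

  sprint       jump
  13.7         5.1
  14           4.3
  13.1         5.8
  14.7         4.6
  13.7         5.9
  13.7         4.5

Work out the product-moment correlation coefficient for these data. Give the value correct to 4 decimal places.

-0.6204

n = 6, Σx = 82.9, Σy = 30.2, Σx² = 1146.77, Σy² = 154.36, Σxy = 416.15
nΣxy − ΣxΣy = 2496.9 − 2503.58 = -6.68
nΣx² − (Σx)² = 6880.62 − 6872.41 = 8.21; nΣy² − (Σy)² = 926.16 − 912.04 = 14.12
r = -6.68 / √(8.21 × 14.12) = -6.68 / 10.7669 ≈ -0.6204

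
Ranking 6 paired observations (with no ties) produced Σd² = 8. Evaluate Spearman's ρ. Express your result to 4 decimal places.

0.7714

ρ = 1 − 6Σd² / [n(n²−1)] = 1 − 6×8 / (6×35)
  = 1 − 48/210 = 1 − 0.22857 ≈ 0.7714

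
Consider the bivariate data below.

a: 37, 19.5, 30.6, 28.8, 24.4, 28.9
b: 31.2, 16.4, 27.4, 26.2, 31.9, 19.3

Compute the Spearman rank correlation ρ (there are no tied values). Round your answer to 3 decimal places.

Rank a: 6, 1, 5, 3, 2, 4
Rank b: 5, 1, 4, 3, 6, 2
d = rank(a) − rank(b): 1, 0, 1, 0, -4, 2; Σd² = 22
ρ = 1 − 6Σd² / [n(n²−1)] = 1 − 6×22 / (6×35) = 1 − 132/210 ≈ 0.371

0.371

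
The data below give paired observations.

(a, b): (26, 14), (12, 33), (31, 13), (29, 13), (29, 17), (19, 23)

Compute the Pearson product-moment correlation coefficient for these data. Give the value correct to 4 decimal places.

n = 6, Σa = 146, Σb = 113, Σa² = 3824, Σb² = 2441, Σab = 2470
nΣab − ΣaΣb = 14820 − 16498 = -1678
nΣa² − (Σa)² = 22944 − 21316 = 1628; nΣb² − (Σb)² = 14646 − 12769 = 1877
r = -1678 / √(1628 × 1877) = -1678 / 1748.0721 ≈ -0.9599

-0.9599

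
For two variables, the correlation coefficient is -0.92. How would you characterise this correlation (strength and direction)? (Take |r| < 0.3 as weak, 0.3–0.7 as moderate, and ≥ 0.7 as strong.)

r = -0.92 < 0 so the relationship is negative.
|r| = 0.92, which falls in the strong range.

strong negative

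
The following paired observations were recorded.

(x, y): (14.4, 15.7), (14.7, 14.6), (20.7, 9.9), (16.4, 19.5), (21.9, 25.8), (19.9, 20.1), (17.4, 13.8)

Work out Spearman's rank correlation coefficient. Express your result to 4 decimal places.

Rank x: 1, 2, 6, 3, 7, 5, 4
Rank y: 4, 3, 1, 5, 7, 6, 2
d = rank(x) − rank(y): -3, -1, 5, -2, 0, -1, 2; Σd² = 44
ρ = 1 − 6Σd² / [n(n²−1)] = 1 − 6×44 / (7×48) = 1 − 264/336 ≈ 0.2143

0.2143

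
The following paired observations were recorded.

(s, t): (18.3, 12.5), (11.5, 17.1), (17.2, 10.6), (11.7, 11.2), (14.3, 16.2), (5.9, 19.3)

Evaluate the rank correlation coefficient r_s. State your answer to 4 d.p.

Rank s: 6, 2, 5, 3, 4, 1
Rank t: 3, 5, 1, 2, 4, 6
d = rank(s) − rank(t): 3, -3, 4, 1, 0, -5; Σd² = 60
ρ = 1 − 6Σd² / [n(n²−1)] = 1 − 6×60 / (6×35) = 1 − 360/210 ≈ -0.7143

-0.7143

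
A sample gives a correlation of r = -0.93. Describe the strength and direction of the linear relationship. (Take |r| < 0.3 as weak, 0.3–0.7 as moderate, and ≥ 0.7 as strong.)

r = -0.93 < 0 so the relationship is negative.
|r| = 0.93, which falls in the strong range.

strong negative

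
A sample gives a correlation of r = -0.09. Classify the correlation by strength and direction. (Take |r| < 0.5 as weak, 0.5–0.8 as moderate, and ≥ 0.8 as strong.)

r = -0.09 < 0 so the relationship is negative.
|r| = 0.09, which falls in the weak range.

weak negative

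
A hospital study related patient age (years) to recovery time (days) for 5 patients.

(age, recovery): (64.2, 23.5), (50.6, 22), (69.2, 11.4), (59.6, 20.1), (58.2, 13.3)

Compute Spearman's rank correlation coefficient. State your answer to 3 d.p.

Rank age: 4, 1, 5, 3, 2
Rank recovery: 5, 4, 1, 3, 2
d = rank(age) − rank(recovery): -1, -3, 4, 0, 0; Σd² = 26
ρ = 1 − 6Σd² / [n(n²−1)] = 1 − 6×26 / (5×24) = 1 − 156/120 ≈ -0.300

-0.300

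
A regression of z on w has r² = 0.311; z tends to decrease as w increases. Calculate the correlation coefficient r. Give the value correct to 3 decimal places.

-0.558

|r| = √0.311 = 0.558
The association is negative, so r = −0.558.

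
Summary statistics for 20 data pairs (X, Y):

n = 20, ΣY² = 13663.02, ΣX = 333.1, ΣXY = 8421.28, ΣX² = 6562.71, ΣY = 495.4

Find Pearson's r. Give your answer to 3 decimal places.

0.143

r = (nΣXY − ΣXΣY) / √[(nΣX² − (ΣX)²)(nΣY² − (ΣY)²)]
Numerator: 20×8421.28 − 333.1×495.4 = 3407.86
Denominator: √[(131254.2 − 110955.61)(273260.4 − 245421.16)] = √[20298.59 × 27839.24] = 23771.7757
r = 3407.86 / 23771.7757 ≈ 0.143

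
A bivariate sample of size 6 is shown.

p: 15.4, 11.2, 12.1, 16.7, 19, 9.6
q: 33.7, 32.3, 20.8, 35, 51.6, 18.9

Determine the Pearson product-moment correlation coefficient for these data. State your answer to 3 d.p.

n = 6, Σp = 84, Σq = 192.3, Σp² = 1241.06, Σq² = 6856.39, Σpq = 2878.76
nΣpq − ΣpΣq = 17272.56 − 16153.2 = 1119.36
nΣp² − (Σp)² = 7446.36 − 7056 = 390.36; nΣq² − (Σq)² = 41138.34 − 36979.29 = 4159.05
r = 1119.36 / √(390.36 × 4159.05) = 1119.36 / 1274.1769 ≈ 0.878

0.878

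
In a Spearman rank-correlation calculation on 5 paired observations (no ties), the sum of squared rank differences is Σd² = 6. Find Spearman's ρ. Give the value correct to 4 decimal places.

0.7000

ρ = 1 − 6Σd² / [n(n²−1)] = 1 − 6×6 / (5×24)
  = 1 − 36/120 = 1 − 0.30000 ≈ 0.7000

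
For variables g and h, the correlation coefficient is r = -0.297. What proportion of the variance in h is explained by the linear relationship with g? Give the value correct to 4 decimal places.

0.0882

r² = (-0.297)² = 0.0882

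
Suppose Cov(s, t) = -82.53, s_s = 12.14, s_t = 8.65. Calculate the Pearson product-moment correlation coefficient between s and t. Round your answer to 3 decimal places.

r = Cov(s,t) / (s_s · s_t) = -82.53 / (12.14 × 8.65)
  = -82.53 / 105.0110 ≈ -0.786

-0.786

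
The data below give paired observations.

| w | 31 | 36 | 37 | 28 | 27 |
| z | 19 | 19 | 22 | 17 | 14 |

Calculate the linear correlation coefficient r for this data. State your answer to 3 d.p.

0.879

n = 5, Σw = 159, Σz = 91, Σw² = 5139, Σz² = 1691, Σwz = 2941
nΣwz − ΣwΣz = 14705 − 14469 = 236
nΣw² − (Σw)² = 25695 − 25281 = 414; nΣz² − (Σz)² = 8455 − 8281 = 174
r = 236 / √(414 × 174) = 236 / 268.3952 ≈ 0.879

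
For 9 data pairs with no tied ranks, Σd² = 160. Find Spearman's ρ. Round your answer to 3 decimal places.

ρ = 1 − 6Σd² / [n(n²−1)] = 1 − 6×160 / (9×80)
  = 1 − 960/720 = 1 − 1.3333 ≈ -0.333

-0.333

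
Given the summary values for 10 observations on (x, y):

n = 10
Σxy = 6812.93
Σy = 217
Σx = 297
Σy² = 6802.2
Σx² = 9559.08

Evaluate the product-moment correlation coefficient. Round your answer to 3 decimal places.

0.296

r = (nΣxy − ΣxΣy) / √[(nΣx² − (Σx)²)(nΣy² − (Σy)²)]
Numerator: 10×6812.93 − 297×217 = 3680.3
Denominator: √[(95590.8 − 88209)(68022 − 47089)] = √[7381.8 × 20933] = 12430.7369
r = 3680.3 / 12430.7369 ≈ 0.296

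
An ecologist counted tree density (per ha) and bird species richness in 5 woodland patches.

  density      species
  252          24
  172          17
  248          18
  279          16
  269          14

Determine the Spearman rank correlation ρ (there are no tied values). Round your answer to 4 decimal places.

-0.5000

Rank density: 3, 1, 2, 5, 4
Rank species: 5, 3, 4, 2, 1
d = rank(density) − rank(species): -2, -2, -2, 3, 3; Σd² = 30
ρ = 1 − 6Σd² / [n(n²−1)] = 1 − 6×30 / (5×24) = 1 − 180/120 ≈ -0.5000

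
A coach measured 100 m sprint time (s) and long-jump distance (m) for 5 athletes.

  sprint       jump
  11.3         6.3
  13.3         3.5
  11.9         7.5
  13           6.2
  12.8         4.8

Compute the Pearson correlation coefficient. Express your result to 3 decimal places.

-0.699

n = 5, Σx = 62.3, Σy = 28.3, Σx² = 779.03, Σy² = 169.67, Σxy = 349.03
nΣxy − ΣxΣy = 1745.15 − 1763.09 = -17.94
nΣx² − (Σx)² = 3895.15 − 3881.29 = 13.86; nΣy² − (Σy)² = 848.35 − 800.89 = 47.46
r = -17.94 / √(13.86 × 47.46) = -17.94 / 25.6475 ≈ -0.699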